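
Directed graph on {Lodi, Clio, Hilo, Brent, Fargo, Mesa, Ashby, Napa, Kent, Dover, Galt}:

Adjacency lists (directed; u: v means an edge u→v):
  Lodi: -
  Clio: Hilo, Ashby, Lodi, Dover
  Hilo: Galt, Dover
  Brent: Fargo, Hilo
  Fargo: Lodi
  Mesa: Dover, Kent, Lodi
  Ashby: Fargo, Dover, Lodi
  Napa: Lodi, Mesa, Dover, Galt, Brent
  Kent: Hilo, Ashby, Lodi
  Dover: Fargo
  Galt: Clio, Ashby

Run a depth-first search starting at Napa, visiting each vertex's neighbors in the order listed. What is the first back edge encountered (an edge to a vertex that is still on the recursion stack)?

DFS from Napa (visiting each vertex's neighbors in the order listed); mark gray on enter, black on exit:
Napa gray
  Lodi gray
  Lodi black
  Mesa gray
    Dover gray
      Fargo gray
        Fargo→Lodi: Lodi black — skip
      Fargo black
    Dover black
    Kent gray
      Hilo gray
        Galt gray
          Clio gray
            Clio→Hilo: Hilo is gray → back edge
First back edge: Clio → Hilo.

Clio→Hilo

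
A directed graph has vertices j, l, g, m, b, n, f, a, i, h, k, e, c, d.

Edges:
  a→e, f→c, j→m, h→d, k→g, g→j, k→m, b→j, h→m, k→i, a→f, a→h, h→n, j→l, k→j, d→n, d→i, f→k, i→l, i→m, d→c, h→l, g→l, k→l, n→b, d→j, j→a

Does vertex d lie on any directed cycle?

d is on a cycle iff d can reach itself via ≥1 edge.
d → j → a → h → d — yes.

Yes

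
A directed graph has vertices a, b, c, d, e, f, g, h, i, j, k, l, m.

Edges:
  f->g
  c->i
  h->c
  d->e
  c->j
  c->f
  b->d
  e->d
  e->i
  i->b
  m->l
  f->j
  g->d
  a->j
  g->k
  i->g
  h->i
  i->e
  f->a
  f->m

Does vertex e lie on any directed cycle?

e is on a cycle iff e can reach itself via ≥1 edge.
e → i → e — yes.

Yes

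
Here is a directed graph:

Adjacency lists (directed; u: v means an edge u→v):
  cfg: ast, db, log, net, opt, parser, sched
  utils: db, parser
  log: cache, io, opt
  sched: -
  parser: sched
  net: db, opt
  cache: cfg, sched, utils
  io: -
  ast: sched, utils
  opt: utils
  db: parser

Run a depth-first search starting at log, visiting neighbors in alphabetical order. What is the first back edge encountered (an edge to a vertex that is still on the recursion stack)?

DFS from log (visiting neighbors in alphabetical order); mark gray on enter, black on exit:
log gray
  cache gray
    cfg gray
      ast gray
        sched gray
        sched black
        utils gray
          db gray
            parser gray
              parser→sched: sched black — skip
            parser black
          db black
          utils→parser: parser black — skip
        utils black
      ast black
      cfg→db: db black — skip
      cfg→log: log is gray → back edge
First back edge: cfg → log.

cfg→log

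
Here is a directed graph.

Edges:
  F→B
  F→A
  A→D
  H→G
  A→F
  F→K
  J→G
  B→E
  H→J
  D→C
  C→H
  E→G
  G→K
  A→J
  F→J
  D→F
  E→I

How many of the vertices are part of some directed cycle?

A vertex is on a directed cycle iff it belongs to a strongly connected component of size ≥ 2 (or has a self-loop).
The vertices on cycles are {A, D, F} — 3 in total.

3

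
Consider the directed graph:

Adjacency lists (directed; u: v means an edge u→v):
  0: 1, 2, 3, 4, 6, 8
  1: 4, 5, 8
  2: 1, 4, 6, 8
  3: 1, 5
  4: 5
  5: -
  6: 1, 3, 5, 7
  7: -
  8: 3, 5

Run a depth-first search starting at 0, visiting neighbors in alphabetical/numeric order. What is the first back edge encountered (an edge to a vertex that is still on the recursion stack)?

3->1

DFS from 0 (visiting neighbors in alphabetical/numeric order); mark gray on enter, black on exit:
0 gray
  1 gray
    4 gray
      5 gray
      5 black
    4 black
    1→5: 5 black — skip
    8 gray
      3 gray
        3→1: 1 is gray → back edge
First back edge: 3 → 1.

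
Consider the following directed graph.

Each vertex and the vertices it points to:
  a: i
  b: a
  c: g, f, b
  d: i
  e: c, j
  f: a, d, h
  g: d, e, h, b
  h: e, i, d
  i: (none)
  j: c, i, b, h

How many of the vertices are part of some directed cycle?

A vertex is on a directed cycle iff it belongs to a strongly connected component of size ≥ 2 (or has a self-loop).
The vertices on cycles are {c, e, f, g, h, j} — 6 in total.

6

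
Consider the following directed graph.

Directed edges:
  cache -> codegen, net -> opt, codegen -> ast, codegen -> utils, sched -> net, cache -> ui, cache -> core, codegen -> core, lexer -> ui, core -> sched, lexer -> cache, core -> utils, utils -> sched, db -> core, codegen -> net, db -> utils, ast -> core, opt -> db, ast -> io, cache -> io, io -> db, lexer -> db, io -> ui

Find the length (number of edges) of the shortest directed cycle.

For each vertex v, BFS finds the shortest path from v back to v.
The shortest such closed walk is net → opt → db → utils → sched → net, length 5.

5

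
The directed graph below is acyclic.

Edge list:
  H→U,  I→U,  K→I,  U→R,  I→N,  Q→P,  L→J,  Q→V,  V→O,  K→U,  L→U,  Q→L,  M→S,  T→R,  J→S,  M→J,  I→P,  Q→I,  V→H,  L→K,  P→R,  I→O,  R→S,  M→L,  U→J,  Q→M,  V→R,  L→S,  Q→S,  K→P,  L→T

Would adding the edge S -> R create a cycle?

Yes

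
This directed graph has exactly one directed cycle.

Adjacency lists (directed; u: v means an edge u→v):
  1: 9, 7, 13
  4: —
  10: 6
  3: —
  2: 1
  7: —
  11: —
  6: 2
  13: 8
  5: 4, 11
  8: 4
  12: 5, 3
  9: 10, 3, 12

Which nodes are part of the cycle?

1, 2, 6, 9, 10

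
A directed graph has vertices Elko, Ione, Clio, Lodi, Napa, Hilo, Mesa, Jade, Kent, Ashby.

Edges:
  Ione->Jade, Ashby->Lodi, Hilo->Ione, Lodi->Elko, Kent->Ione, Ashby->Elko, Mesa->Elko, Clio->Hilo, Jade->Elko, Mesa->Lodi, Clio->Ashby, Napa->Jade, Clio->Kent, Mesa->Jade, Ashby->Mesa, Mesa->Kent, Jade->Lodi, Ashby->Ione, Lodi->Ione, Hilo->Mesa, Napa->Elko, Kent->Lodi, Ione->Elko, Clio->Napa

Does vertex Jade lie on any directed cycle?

Yes

Jade is on a cycle iff Jade can reach itself via ≥1 edge.
Jade → Lodi → Ione → Jade — yes.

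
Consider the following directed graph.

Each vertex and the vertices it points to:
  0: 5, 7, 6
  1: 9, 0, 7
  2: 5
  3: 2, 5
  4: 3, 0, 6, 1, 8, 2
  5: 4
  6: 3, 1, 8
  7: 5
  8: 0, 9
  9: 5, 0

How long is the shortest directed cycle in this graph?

For each vertex v, BFS finds the shortest path from v back to v.
The shortest such closed walk is 4 → 0 → 5 → 4, length 3.

3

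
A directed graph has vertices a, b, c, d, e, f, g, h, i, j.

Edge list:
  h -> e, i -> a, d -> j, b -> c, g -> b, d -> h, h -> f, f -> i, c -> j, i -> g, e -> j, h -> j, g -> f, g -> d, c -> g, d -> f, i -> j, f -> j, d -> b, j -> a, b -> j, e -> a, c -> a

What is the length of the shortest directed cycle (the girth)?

3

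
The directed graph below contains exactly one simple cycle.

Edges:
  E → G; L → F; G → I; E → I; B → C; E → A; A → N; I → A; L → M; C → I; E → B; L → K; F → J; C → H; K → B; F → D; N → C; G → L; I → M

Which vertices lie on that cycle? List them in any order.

DFS with gray/black marking from I:
I gray
  M gray
  M black
  A gray
    N gray
      C gray
        H gray
        H black
        C→I: I is gray → back edge
Back edge closes the cycle I → A → N → C → I; its vertices are {A, C, I, N}.

A, C, I, N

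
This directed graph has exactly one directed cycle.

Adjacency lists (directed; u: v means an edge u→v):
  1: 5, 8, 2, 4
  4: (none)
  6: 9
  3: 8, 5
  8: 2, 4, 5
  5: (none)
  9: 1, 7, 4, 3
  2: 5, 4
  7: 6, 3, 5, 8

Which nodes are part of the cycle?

DFS with gray/black marking from 6:
6 gray
  9 gray
    1 gray
      5 gray
      5 black
      8 gray
        2 gray
          2→5: 5 black — skip
          4 gray
          4 black
        2 black
        8→4: 4 black — skip
        8→5: 5 black — skip
      8 black
      1→2: 2 black — skip
      1→4: 4 black — skip
    1 black
    7 gray
      7→6: 6 is gray → back edge
Back edge closes the cycle 6 → 9 → 7 → 6; its vertices are {6, 7, 9}.

6, 7, 9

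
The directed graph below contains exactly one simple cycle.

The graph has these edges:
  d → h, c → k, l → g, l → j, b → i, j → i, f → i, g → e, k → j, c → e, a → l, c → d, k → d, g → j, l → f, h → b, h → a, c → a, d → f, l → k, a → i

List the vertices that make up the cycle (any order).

DFS with gray/black marking from a:
a gray
  l gray
    j gray
      i gray
      i black
    j black
    g gray
      e gray
      e black
      g→j: j black — skip
    g black
    k gray
      d gray
        f gray
          f→i: i black — skip
        f black
        h gray
          b gray
            b→i: i black — skip
          b black
          h→a: a is gray → back edge
Back edge closes the cycle a → l → k → d → h → a; its vertices are {a, d, h, k, l}.

a, d, h, k, l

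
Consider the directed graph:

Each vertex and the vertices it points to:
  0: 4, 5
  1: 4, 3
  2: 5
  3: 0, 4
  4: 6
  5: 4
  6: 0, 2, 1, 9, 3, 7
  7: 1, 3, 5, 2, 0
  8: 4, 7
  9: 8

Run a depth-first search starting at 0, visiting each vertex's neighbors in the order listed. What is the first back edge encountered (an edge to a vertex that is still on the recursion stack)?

6→0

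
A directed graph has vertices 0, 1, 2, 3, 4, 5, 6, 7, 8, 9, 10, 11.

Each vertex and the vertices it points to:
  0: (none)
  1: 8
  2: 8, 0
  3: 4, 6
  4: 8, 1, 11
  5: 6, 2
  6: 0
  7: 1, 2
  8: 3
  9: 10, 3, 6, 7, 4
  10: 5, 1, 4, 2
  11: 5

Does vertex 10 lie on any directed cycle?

10 lies on a cycle iff there is a path from 10 back to itself.
Exploring from 10, it never reaches itself; equivalently, its strongly connected component is a singleton.

No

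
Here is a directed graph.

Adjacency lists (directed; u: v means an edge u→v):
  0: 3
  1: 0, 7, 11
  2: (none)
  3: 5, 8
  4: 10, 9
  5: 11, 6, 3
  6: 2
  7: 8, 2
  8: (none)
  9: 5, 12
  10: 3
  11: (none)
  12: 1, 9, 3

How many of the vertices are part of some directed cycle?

A vertex is on a directed cycle iff it belongs to a strongly connected component of size ≥ 2 (or has a self-loop).
The vertices on cycles are {3, 5, 9, 12} — 4 in total.

4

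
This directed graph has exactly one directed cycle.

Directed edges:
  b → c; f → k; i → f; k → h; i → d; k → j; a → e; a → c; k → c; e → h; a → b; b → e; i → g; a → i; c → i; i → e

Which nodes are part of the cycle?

DFS with gray/black marking from i:
i gray
  d gray
  d black
  e gray
    h gray
    h black
  e black
  g gray
  g black
  f gray
    k gray
      c gray
        c→i: i is gray → back edge
Back edge closes the cycle i → f → k → c → i; its vertices are {c, f, i, k}.

c, f, i, k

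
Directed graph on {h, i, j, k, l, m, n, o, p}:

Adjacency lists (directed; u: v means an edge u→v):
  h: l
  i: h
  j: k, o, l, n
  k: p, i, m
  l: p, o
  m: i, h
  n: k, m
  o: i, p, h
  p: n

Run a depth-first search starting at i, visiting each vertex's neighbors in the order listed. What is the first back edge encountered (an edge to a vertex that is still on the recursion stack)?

DFS from i (visiting each vertex's neighbors in the order listed); mark gray on enter, black on exit:
i gray
  h gray
    l gray
      p gray
        n gray
          k gray
            k→p: p is gray → back edge
First back edge: k → p.

k->p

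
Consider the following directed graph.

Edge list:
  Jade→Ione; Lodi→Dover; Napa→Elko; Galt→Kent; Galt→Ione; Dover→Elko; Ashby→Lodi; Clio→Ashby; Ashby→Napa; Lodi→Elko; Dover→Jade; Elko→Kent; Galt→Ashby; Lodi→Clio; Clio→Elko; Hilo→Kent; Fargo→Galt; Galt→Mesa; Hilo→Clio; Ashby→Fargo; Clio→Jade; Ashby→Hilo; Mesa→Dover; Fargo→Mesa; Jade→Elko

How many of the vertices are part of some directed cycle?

6

A vertex is on a directed cycle iff it belongs to a strongly connected component of size ≥ 2 (or has a self-loop).
The vertices on cycles are {Clio, Galt, Hilo, Lodi, Ashby, Fargo} — 6 in total.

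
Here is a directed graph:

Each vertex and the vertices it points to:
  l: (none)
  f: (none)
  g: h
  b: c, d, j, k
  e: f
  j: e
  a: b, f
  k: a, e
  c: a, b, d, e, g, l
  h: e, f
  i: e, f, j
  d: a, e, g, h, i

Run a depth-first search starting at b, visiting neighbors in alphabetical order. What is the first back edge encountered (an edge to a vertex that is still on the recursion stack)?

DFS from b (visiting neighbors in alphabetical order); mark gray on enter, black on exit:
b gray
  c gray
    a gray
      a→b: b is gray → back edge
First back edge: a → b.

a→b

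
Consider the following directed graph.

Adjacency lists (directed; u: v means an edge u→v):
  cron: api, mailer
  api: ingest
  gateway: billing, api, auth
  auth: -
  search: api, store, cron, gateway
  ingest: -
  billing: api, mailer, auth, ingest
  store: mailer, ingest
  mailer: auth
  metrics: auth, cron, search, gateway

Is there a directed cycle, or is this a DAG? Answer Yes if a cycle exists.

No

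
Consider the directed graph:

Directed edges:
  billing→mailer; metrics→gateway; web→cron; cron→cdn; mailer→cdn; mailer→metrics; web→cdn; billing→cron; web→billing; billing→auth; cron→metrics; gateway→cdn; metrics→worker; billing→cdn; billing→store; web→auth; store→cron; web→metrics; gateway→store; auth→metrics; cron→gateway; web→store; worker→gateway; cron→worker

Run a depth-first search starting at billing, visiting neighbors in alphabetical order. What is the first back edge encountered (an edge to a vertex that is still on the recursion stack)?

DFS from billing (visiting neighbors in alphabetical order); mark gray on enter, black on exit:
billing gray
  auth gray
    metrics gray
      gateway gray
        cdn gray
        cdn black
        store gray
          cron gray
            cron→cdn: cdn black — skip
            cron→gateway: gateway is gray → back edge
First back edge: cron → gateway.

cron→gateway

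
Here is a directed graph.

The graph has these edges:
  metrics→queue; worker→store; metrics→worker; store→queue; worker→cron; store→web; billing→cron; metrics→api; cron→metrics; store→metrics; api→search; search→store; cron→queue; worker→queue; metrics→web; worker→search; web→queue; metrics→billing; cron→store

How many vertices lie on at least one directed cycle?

7

A vertex is on a directed cycle iff it belongs to a strongly connected component of size ≥ 2 (or has a self-loop).
The vertices on cycles are {api, cron, store, search, worker, billing, metrics} — 7 in total.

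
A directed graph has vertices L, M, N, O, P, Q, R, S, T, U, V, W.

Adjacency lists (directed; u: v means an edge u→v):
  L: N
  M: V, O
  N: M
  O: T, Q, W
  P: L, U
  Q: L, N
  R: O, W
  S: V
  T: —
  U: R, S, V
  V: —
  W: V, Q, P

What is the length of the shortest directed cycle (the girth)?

4

For each vertex v, BFS finds the shortest path from v back to v.
The shortest such closed walk is P → U → R → W → P, length 4.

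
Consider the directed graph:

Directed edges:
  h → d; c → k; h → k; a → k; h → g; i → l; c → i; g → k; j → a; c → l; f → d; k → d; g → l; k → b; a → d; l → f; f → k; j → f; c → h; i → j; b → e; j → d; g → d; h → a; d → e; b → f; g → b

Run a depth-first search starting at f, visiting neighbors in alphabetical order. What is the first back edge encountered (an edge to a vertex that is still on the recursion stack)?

b→f

DFS from f (visiting neighbors in alphabetical order); mark gray on enter, black on exit:
f gray
  d gray
    e gray
    e black
  d black
  k gray
    b gray
      b→e: e black — skip
      b→f: f is gray → back edge
First back edge: b → f.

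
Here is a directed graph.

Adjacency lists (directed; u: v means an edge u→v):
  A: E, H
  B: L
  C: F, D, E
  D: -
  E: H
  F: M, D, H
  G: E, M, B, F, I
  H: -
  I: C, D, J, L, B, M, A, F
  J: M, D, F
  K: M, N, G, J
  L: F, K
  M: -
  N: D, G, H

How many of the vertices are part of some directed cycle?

6

A vertex is on a directed cycle iff it belongs to a strongly connected component of size ≥ 2 (or has a self-loop).
The vertices on cycles are {B, G, I, K, L, N} — 6 in total.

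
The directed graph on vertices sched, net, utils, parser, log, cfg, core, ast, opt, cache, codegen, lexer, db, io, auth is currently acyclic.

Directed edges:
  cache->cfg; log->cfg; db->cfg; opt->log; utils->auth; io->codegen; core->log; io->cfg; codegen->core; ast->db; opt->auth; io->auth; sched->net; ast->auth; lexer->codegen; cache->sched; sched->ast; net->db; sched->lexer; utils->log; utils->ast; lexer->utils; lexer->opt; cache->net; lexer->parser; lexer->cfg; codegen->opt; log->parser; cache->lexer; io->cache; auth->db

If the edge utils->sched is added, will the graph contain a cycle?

Yes

Adding utils→sched creates a cycle iff sched can already reach utils.
Path from sched: sched → lexer → utils.
So sched → … → utils → sched is a cycle.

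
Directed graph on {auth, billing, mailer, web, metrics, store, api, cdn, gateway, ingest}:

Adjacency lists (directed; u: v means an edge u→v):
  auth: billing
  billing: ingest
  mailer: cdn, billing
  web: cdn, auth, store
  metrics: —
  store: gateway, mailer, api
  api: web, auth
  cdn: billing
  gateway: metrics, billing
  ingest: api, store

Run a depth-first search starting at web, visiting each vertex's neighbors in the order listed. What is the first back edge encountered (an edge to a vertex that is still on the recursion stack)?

DFS from web (visiting each vertex's neighbors in the order listed); mark gray on enter, black on exit:
web gray
  cdn gray
    billing gray
      ingest gray
        api gray
          api→web: web is gray → back edge
First back edge: api → web.

api->web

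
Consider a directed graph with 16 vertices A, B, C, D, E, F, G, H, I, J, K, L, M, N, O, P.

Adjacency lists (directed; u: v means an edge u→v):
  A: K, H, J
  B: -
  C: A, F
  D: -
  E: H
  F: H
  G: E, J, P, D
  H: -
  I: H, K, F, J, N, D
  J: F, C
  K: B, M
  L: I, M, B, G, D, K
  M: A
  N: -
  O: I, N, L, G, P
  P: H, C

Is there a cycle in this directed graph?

Yes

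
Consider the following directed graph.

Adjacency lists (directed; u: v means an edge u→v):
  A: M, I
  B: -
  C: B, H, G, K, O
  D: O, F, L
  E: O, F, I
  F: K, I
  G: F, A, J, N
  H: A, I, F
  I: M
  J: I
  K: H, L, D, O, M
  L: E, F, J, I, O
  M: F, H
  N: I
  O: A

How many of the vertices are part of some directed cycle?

A vertex is on a directed cycle iff it belongs to a strongly connected component of size ≥ 2 (or has a self-loop).
The vertices on cycles are {A, D, E, F, H, I, J, K, L, M, O} — 11 in total.

11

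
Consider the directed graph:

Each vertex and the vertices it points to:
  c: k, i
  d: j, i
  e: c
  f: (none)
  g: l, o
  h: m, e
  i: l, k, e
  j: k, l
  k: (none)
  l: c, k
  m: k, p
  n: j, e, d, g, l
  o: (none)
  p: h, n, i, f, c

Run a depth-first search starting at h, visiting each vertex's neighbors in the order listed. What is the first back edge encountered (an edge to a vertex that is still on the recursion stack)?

DFS from h (visiting each vertex's neighbors in the order listed); mark gray on enter, black on exit:
h gray
  m gray
    k gray
    k black
    p gray
      p→h: h is gray → back edge
First back edge: p → h.

p->h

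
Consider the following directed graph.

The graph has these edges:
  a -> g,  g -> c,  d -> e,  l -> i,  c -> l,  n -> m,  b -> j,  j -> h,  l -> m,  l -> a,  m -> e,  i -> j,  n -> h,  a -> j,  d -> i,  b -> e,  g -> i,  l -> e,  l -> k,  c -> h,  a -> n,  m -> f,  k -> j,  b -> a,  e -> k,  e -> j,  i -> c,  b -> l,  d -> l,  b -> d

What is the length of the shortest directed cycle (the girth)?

3

For each vertex v, BFS finds the shortest path from v back to v.
The shortest such closed walk is l → i → c → l, length 3.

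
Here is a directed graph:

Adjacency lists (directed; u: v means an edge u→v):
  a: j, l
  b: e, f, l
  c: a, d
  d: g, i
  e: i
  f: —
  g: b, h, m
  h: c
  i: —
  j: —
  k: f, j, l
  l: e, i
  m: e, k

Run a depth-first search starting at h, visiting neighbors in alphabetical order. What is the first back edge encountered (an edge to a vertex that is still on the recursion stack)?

DFS from h (visiting neighbors in alphabetical order); mark gray on enter, black on exit:
h gray
  c gray
    a gray
      j gray
      j black
      l gray
        e gray
          i gray
          i black
        e black
        l→i: i black — skip
      l black
    a black
    d gray
      g gray
        b gray
          b→e: e black — skip
          f gray
          f black
          b→l: l black — skip
        b black
        g→h: h is gray → back edge
First back edge: g → h.

g→h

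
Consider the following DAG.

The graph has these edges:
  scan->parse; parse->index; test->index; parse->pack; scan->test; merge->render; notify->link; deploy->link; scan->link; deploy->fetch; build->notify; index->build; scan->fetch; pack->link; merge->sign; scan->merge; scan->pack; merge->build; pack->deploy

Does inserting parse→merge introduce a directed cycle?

No

Adding parse→merge creates a cycle iff merge can already reach parse.
Explore from merge: no path reaches parse. The graph stays acyclic.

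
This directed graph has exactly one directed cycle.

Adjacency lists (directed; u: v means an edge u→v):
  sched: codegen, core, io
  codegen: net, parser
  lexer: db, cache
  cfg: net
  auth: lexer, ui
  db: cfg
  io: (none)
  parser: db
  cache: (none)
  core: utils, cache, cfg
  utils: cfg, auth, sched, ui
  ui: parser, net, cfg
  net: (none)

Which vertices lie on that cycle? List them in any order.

DFS with gray/black marking from core:
core gray
  utils gray
    cfg gray
      net gray
      net black
    cfg black
    auth gray
      lexer gray
        db gray
          db→cfg: cfg black — skip
        db black
        cache gray
        cache black
      lexer black
      ui gray
        parser gray
          parser→db: db black — skip
        parser black
        ui→net: net black — skip
        ui→cfg: cfg black — skip
      ui black
    auth black
    sched gray
      codegen gray
        codegen→net: net black — skip
        codegen→parser: parser black — skip
      codegen black
      sched→core: core is gray → back edge
Back edge closes the cycle core → utils → sched → core; its vertices are {core, sched, utils}.

core, sched, utils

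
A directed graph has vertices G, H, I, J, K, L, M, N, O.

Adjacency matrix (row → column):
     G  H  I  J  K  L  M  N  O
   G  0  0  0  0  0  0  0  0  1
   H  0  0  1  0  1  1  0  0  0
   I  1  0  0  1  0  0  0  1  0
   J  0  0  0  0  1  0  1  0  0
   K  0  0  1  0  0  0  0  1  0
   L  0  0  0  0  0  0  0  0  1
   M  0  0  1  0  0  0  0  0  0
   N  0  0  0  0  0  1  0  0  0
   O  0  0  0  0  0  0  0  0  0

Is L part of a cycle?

L lies on a cycle iff there is a path from L back to itself.
Exploring from L, it never reaches itself; equivalently, its strongly connected component is a singleton.

No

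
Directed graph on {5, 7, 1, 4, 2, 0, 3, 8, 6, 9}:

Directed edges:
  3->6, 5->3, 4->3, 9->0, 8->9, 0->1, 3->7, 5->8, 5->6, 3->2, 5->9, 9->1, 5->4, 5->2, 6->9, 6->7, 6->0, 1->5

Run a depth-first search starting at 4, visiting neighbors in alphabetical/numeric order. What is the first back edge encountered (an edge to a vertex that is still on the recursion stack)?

5->3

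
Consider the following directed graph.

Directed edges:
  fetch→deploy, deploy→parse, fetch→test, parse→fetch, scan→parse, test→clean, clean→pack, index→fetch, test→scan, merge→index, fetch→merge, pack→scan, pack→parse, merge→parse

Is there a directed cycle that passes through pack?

pack is on a cycle iff pack can reach itself via ≥1 edge.
pack → parse → fetch → test → clean → pack — yes.

Yes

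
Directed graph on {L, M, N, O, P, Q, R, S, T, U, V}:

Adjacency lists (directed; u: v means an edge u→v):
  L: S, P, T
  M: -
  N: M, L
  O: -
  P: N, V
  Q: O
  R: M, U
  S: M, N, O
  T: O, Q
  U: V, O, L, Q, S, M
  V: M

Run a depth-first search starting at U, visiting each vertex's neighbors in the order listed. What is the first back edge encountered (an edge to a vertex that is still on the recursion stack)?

N->L

DFS from U (visiting each vertex's neighbors in the order listed); mark gray on enter, black on exit:
U gray
  V gray
    M gray
    M black
  V black
  O gray
  O black
  L gray
    S gray
      S→M: M black — skip
      N gray
        N→M: M black — skip
        N→L: L is gray → back edge
First back edge: N → L.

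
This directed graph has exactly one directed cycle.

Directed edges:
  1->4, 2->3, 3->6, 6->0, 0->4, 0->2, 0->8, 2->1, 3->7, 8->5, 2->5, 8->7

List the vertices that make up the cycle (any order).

DFS with gray/black marking from 6:
6 gray
  0 gray
    2 gray
      1 gray
        4 gray
        4 black
      1 black
      5 gray
      5 black
      3 gray
        3→6: 6 is gray → back edge
Back edge closes the cycle 6 → 0 → 2 → 3 → 6; its vertices are {0, 2, 3, 6}.

0, 2, 3, 6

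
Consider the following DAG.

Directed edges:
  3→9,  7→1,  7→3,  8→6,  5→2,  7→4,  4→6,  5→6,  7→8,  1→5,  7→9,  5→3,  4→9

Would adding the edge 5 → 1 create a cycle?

Adding 5→1 creates a cycle iff 1 can already reach 5.
Path from 1: 1 → 5.
So 1 → … → 5 → 1 is a cycle.

Yes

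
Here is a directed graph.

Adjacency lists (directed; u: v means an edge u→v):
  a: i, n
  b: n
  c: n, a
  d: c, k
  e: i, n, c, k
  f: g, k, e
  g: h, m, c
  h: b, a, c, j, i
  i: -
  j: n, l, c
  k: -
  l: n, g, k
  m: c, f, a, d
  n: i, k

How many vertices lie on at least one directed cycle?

A vertex is on a directed cycle iff it belongs to a strongly connected component of size ≥ 2 (or has a self-loop).
The vertices on cycles are {f, g, h, j, l, m} — 6 in total.

6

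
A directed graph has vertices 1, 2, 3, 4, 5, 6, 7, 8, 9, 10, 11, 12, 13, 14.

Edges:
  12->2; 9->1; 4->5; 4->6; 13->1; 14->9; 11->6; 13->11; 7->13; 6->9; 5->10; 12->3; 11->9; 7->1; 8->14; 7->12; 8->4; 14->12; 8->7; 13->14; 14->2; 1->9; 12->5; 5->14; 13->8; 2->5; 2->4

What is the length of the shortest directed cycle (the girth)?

For each vertex v, BFS finds the shortest path from v back to v.
The shortest such closed walk is 1 → 9 → 1, length 2.

2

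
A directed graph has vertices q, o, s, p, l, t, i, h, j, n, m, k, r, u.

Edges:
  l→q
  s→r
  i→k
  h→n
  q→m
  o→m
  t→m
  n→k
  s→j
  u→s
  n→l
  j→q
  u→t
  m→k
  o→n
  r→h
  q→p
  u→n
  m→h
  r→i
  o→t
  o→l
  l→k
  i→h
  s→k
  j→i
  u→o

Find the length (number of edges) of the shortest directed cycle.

For each vertex v, BFS finds the shortest path from v back to v.
The shortest such closed walk is l → q → m → h → n → l, length 5.

5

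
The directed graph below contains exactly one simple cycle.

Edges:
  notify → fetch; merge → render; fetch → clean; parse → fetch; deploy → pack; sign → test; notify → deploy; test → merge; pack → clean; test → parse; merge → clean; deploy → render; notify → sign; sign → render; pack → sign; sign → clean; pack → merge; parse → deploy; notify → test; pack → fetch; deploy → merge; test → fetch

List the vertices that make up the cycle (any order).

DFS with gray/black marking from test:
test gray
  parse gray
    deploy gray
      merge gray
        clean gray
        clean black
        render gray
        render black
      merge black
      deploy→render: render black — skip
      pack gray
        sign gray
          sign→clean: clean black — skip
          sign→test: test is gray → back edge
Back edge closes the cycle test → parse → deploy → pack → sign → test; its vertices are {pack, sign, test, parse, deploy}.

pack, sign, test, parse, deploy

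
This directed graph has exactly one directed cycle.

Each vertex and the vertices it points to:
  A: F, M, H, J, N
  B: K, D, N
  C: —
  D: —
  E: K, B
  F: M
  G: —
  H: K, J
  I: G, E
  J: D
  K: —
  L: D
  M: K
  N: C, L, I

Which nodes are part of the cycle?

B, E, I, N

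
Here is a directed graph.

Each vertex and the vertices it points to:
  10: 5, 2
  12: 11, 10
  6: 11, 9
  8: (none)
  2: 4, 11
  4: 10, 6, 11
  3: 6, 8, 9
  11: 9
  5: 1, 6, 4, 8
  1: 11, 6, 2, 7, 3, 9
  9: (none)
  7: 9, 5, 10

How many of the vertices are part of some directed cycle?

6

A vertex is on a directed cycle iff it belongs to a strongly connected component of size ≥ 2 (or has a self-loop).
The vertices on cycles are {1, 2, 4, 5, 7, 10} — 6 in total.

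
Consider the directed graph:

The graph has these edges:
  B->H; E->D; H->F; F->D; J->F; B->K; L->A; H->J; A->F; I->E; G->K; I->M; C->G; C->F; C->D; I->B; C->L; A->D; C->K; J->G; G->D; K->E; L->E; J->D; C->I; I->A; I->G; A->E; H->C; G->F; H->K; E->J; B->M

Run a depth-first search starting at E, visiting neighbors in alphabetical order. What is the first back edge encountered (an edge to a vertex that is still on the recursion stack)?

DFS from E (visiting neighbors in alphabetical order); mark gray on enter, black on exit:
E gray
  D gray
  D black
  J gray
    J→D: D black — skip
    F gray
      F→D: D black — skip
    F black
    G gray
      G→D: D black — skip
      G→F: F black — skip
      K gray
        K→E: E is gray → back edge
First back edge: K → E.

K→E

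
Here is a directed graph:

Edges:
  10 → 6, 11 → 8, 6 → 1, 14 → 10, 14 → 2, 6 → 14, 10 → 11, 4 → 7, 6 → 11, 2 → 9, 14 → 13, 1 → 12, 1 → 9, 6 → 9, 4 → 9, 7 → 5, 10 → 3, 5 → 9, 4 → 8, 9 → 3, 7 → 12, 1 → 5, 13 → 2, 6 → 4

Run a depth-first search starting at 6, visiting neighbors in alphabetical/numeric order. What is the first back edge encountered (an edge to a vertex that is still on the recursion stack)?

10->6

DFS from 6 (visiting neighbors in alphabetical/numeric order); mark gray on enter, black on exit:
6 gray
  1 gray
    5 gray
      9 gray
        3 gray
        3 black
      9 black
    5 black
    1→9: 9 black — skip
    12 gray
    12 black
  1 black
  4 gray
    7 gray
      7→5: 5 black — skip
      7→12: 12 black — skip
    7 black
    8 gray
    8 black
    4→9: 9 black — skip
  4 black
  6→9: 9 black — skip
  11 gray
    11→8: 8 black — skip
  11 black
  14 gray
    2 gray
      2→9: 9 black — skip
    2 black
    10 gray
      10→3: 3 black — skip
      10→6: 6 is gray → back edge
First back edge: 10 → 6.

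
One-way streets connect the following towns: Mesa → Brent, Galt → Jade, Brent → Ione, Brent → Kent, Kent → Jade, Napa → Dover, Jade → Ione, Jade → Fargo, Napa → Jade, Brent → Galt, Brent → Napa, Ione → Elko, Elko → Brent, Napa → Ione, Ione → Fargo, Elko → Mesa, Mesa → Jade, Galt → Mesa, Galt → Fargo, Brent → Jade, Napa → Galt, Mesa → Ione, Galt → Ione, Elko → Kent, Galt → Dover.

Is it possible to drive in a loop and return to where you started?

DFS with white/gray/black marking, starting from Napa:
Napa gray
  Jade gray
    Fargo gray
    Fargo black
    Ione gray
      Elko gray
        Brent gray
          Kent gray
            Kent→Jade: Jade is gray → back edge
Back edge found, so a cycle exists: Jade → Ione → Elko → Brent → Kent → Jade.

Yes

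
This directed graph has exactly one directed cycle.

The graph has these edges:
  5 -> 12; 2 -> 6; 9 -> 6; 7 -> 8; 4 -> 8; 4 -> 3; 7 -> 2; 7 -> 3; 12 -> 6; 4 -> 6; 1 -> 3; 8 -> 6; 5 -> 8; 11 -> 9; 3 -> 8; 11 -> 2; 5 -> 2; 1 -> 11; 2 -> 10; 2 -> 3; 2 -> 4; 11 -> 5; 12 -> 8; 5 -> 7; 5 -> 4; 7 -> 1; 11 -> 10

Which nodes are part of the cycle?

DFS with gray/black marking from 1:
1 gray
  11 gray
    10 gray
    10 black
    5 gray
      8 gray
        6 gray
        6 black
      8 black
      4 gray
        3 gray
          3→8: 8 black — skip
        3 black
        4→8: 8 black — skip
        4→6: 6 black — skip
      4 black
      7 gray
        7→8: 8 black — skip
        7→3: 3 black — skip
        7→1: 1 is gray → back edge
Back edge closes the cycle 1 → 11 → 5 → 7 → 1; its vertices are {1, 5, 7, 11}.

1, 5, 7, 11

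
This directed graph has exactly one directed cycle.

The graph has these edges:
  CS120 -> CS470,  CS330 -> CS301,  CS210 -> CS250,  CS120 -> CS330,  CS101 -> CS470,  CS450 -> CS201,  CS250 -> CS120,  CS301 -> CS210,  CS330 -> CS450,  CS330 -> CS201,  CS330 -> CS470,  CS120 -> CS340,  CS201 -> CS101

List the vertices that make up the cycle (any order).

DFS with gray/black marking from CS120:
CS120 gray
  CS470 gray
  CS470 black
  CS330 gray
    CS201 gray
      CS101 gray
        CS101→CS470: CS470 black — skip
      CS101 black
    CS201 black
    CS330→CS470: CS470 black — skip
    CS301 gray
      CS210 gray
        CS250 gray
          CS250→CS120: CS120 is gray → back edge
Back edge closes the cycle CS120 → CS330 → CS301 → CS210 → CS250 → CS120; its vertices are {CS120, CS210, CS250, CS301, CS330}.

CS120, CS210, CS250, CS301, CS330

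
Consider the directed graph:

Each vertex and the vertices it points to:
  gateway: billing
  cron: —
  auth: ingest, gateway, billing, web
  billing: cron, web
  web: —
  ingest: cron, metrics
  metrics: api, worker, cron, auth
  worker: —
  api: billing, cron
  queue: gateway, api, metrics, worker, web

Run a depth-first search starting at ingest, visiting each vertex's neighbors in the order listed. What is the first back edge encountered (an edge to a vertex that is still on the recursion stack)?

auth->ingest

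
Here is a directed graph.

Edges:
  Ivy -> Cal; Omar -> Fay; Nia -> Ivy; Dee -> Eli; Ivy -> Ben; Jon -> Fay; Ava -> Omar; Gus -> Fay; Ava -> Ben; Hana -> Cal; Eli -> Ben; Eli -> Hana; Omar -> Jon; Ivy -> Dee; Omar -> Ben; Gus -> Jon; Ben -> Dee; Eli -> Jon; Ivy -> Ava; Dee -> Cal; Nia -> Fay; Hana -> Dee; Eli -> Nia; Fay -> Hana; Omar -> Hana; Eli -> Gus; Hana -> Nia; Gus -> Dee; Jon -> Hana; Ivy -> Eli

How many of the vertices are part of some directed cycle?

A vertex is on a directed cycle iff it belongs to a strongly connected component of size ≥ 2 (or has a self-loop).
The vertices on cycles are {Ava, Ben, Dee, Eli, Fay, Gus, Ivy, Jon, Nia, Hana, Omar} — 11 in total.

11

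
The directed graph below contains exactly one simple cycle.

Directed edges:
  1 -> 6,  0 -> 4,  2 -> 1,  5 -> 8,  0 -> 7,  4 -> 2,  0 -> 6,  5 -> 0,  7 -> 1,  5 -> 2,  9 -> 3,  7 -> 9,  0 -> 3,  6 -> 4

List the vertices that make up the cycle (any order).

1, 2, 4, 6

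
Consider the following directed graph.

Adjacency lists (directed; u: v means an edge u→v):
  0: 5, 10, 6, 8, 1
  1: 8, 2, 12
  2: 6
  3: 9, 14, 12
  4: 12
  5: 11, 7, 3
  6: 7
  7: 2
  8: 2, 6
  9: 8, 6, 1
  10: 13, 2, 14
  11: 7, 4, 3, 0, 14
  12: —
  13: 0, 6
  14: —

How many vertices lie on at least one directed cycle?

8

A vertex is on a directed cycle iff it belongs to a strongly connected component of size ≥ 2 (or has a self-loop).
The vertices on cycles are {0, 2, 5, 6, 7, 10, 11, 13} — 8 in total.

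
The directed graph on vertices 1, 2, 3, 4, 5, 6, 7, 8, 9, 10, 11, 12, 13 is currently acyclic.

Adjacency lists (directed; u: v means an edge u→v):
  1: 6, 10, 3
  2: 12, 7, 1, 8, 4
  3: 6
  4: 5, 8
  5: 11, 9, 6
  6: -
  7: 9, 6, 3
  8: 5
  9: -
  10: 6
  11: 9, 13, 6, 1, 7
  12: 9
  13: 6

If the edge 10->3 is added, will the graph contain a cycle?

No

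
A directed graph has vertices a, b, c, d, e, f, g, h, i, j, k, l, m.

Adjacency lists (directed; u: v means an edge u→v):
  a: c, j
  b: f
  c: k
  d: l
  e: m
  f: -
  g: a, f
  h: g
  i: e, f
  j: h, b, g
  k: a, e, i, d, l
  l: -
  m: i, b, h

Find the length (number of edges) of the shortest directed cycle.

For each vertex v, BFS finds the shortest path from v back to v.
The shortest such closed walk is k → a → c → k, length 3.

3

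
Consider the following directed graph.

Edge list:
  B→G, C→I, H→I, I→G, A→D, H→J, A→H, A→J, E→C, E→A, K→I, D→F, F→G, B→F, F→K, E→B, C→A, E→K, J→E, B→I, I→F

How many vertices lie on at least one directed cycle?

A vertex is on a directed cycle iff it belongs to a strongly connected component of size ≥ 2 (or has a self-loop).
The vertices on cycles are {A, C, E, F, H, I, J, K} — 8 in total.

8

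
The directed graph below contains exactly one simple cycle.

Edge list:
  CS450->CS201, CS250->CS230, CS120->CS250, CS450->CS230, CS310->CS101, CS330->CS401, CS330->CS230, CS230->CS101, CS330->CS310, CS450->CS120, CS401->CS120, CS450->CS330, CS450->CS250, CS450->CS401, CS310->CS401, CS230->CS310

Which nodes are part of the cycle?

CS120, CS230, CS250, CS310, CS401

DFS with gray/black marking from CS120:
CS120 gray
  CS250 gray
    CS230 gray
      CS101 gray
      CS101 black
      CS310 gray
        CS310→CS101: CS101 black — skip
        CS401 gray
          CS401→CS120: CS120 is gray → back edge
Back edge closes the cycle CS120 → CS250 → CS230 → CS310 → CS401 → CS120; its vertices are {CS120, CS230, CS250, CS310, CS401}.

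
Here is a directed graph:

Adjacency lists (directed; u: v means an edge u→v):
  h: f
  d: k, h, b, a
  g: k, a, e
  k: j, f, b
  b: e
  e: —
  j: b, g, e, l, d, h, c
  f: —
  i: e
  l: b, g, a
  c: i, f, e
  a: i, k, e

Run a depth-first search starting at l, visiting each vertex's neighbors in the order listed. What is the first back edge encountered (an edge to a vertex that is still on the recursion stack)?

j→g

DFS from l (visiting each vertex's neighbors in the order listed); mark gray on enter, black on exit:
l gray
  b gray
    e gray
    e black
  b black
  g gray
    k gray
      j gray
        j→b: b black — skip
        j→g: g is gray → back edge
First back edge: j → g.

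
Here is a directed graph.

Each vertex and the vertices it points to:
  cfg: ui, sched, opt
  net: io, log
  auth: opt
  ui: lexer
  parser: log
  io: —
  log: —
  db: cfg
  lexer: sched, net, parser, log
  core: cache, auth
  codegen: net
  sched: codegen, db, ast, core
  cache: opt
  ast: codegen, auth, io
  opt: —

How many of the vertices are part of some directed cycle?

A vertex is on a directed cycle iff it belongs to a strongly connected component of size ≥ 2 (or has a self-loop).
The vertices on cycles are {db, ui, cfg, lexer, sched} — 5 in total.

5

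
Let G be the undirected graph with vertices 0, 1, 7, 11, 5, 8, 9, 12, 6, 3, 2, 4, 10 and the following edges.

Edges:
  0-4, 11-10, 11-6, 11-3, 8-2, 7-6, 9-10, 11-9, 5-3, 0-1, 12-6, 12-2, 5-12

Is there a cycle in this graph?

DFS, tracking each vertex's parent; an edge to a visited non-parent vertex closes a cycle.
Start from 10:
visit 10 (parent –)
  visit 9 (parent 10)
    9–10: parent, skip
    visit 11 (parent 9)
      visit 3 (parent 11)
        visit 5 (parent 3)
          5–3: parent, skip
          visit 12 (parent 5)
            visit 2 (parent 12)
              visit 8 (parent 2)
                8–2: parent, skip
              2–12: parent, skip
            12–5: parent, skip
            visit 6 (parent 12)
              visit 7 (parent 6)
                7–6: parent, skip
              6–11: 11 visited and ≠ parent → cycle
Cycle: 11 – 3 – 5 – 12 – 6 – 11.

Yes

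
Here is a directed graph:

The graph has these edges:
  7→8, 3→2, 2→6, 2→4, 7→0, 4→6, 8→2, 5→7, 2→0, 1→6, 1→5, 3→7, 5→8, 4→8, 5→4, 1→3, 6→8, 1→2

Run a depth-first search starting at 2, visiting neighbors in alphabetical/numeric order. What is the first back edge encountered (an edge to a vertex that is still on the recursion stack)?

8→2

DFS from 2 (visiting neighbors in alphabetical/numeric order); mark gray on enter, black on exit:
2 gray
  0 gray
  0 black
  4 gray
    6 gray
      8 gray
        8→2: 2 is gray → back edge
First back edge: 8 → 2.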